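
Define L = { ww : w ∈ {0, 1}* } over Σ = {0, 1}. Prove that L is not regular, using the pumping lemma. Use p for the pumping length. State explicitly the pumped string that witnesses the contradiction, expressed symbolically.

Suppose for contradiction that L is regular, and let p be the pumping length.
Take w = 0^p 1^p 0^p 1^p = uu where u = 0^p1^p; then w ∈ L and |w| = 4p ≥ p.
By the pumping lemma, w = xyz with |xy| ≤ p and |y| ≥ 1.
Because |xy| ≤ p and w begins with p copies of 0, we have y = 0^k with 1 ≤ k ≤ p.
Pump with i = 2: xy^2z = 0^{p+k} 1^p 0^p 1^p, of length 4p+k. Suppose this equals vv. The string starts with 0 and ends with 1, so v does too; thus the boundary between the two copies of v is a 1→0 transition. There is exactly one such transition, at position 2p+k, so |v| = 2p+k and |vv| = 4p+2k ≠ 4p+k since k ≥ 1. So xy^2z ∉ L.
This is a contradiction; hence L is not regular.

0^{p+k} 1^p 0^p 1^p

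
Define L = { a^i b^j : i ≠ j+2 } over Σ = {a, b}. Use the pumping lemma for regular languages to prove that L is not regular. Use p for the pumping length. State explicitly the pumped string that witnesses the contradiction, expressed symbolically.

Toward a contradiction, assume L is regular with pumping length p.
Choose w = a^p b^{p+p!-2}. Since p ≠ (p+p!-2)+2 = p+p!, w ∈ L; and |w| ≥ p.
By the pumping lemma, w = xyz with |xy| ≤ p and |y| > 0.
Since the first p symbols of w are all a's and |xy| ≤ p, y lies entirely in the leading a-block: y = a^k for some k with 1 ≤ k ≤ p.
Since 1 ≤ k ≤ p, k divides p!; set t = 1 + p!/k. Then xy^t z has p + (p!/k)·k = p + p! copies of a. Now the a-count is p+p! and (b-count)+2 = (p+p!-2)+2 = p+p!, so i ≠ j+2 fails. So xy^t z = a^{p+p!} b^{p+p!-2} ∉ L.
This is a contradiction; hence L is not regular.

a^{p+p!} b^{p+p!-2}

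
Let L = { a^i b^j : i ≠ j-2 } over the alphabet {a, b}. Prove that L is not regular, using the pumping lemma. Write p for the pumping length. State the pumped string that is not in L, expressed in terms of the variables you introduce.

a^{p+p!} b^{p+p!+2}

Assume L is regular. Let p be the pumping length given by the pumping lemma.
Choose w = a^p b^{p+p!+2}. Since p ≠ (p+p!+2)-2 = p+p!, w ∈ L; and |w| ≥ p.
The pumping lemma gives a decomposition w = xyz where |xy| ≤ p and |y| ≥ 1.
Since the first p symbols of w are all a's and |xy| ≤ p, y lies entirely in the leading a-block: y = a^k for some k with 1 ≤ k ≤ p.
Since 1 ≤ k ≤ p, k divides p!; set t = 1 + p!/k. Then xy^t z has p + (p!/k)·k = p + p! copies of a. Now the a-count is p+p! and (b-count)-2 = (p+p!+2)-2 = p+p!, so i ≠ j-2 fails. So xy^t z = a^{p+p!} b^{p+p!+2} ∉ L.
Contradiction. Therefore L is not regular.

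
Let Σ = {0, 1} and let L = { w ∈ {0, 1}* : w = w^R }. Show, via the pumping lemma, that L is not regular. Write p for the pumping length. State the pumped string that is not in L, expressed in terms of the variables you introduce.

0^{p+k} 1 0^p

Assume L is regular; let p be its pumping constant.
Take w = 0^p 1 0^p, a palindrome of length 2p+1 ≥ p.
By the pumping lemma, w = xyz with |xy| ≤ p and y is nonempty.
Because |xy| ≤ p and w begins with p copies of 0, we have y = 0^k with 1 ≤ k ≤ p.
Pump with i = 2: xy^2z = 0^{p+k} 1 0^p. Its reverse is 0^p 1 0^{p+k}, which differs from xy^2z since k ≥ 1. So xy^2z is not a palindrome and xy^2z ∉ L.
This contradicts the pumping lemma, so L is not regular.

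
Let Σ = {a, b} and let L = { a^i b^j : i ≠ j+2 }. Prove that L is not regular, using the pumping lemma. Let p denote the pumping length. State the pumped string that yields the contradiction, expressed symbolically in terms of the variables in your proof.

a^{p+p!} b^{p+p!-2}

Assume L is regular. Let p be the pumping length given by the pumping lemma.
Choose w = a^p b^{p+p!-2}. Since p ≠ (p+p!-2)+2 = p+p!, w ∈ L; and |w| ≥ p.
By the pumping lemma, w = xyz with |xy| ≤ p and |y| ≥ 1.
The first p characters of w are a's, so xy (and hence y) consists only of a's. Write y = a^k, 1 ≤ k ≤ p.
Since 1 ≤ k ≤ p, k divides p!; set t = 1 + p!/k. Then xy^t z has p + (p!/k)·k = p + p! copies of a. Now the a-count is p+p! and (b-count)+2 = (p+p!-2)+2 = p+p!, so i ≠ j+2 fails. So xy^t z = a^{p+p!} b^{p+p!-2} ∉ L.
Contradiction. Therefore L is not regular.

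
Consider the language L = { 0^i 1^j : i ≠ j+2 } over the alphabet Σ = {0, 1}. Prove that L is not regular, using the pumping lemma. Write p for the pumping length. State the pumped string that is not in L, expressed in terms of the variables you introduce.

0^{p+p!} 1^{p+p!-2}

Toward a contradiction, assume L is regular with pumping length p.
Choose w = 0^p 1^{p+p!-2}. Since p ≠ (p+p!-2)+2 = p+p!, w ∈ L; and |w| ≥ p.
Write w = xyz as guaranteed by the lemma, with |xy| ≤ p and y is nonempty.
Because |xy| ≤ p and w begins with p copies of 0, we have y = 0^k with 1 ≤ k ≤ p.
Since 1 ≤ k ≤ p, k divides p!; set t = 1 + p!/k. Then xy^t z has p + (p!/k)·k = p + p! copies of 0. Now the 0-count is p+p! and (1-count)+2 = (p+p!-2)+2 = p+p!, so i ≠ j+2 fails. So xy^t z = 0^{p+p!} 1^{p+p!-2} ∉ L.
Contradiction. Therefore L is not regular.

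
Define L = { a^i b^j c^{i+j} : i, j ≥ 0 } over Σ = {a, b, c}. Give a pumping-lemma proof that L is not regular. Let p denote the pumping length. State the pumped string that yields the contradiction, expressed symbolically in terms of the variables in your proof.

a^{p+k} b^p c^{2p}

Suppose for contradiction that L is regular, and let p be the pumping length.
Take w = a^p b^p c^{2p} ∈ L (with i=j=p, i+j=2p), |w| = 4p ≥ p.
The pumping lemma gives a decomposition w = xyz where |xy| ≤ p and |y| > 0.
Because |xy| ≤ p and w begins with p copies of a, we have y = a^k with 1 ≤ k ≤ p.
Consider xy^2z = a^{p+k} b^p c^{2p}. Now the a- and b-counts sum to 2p+k, but the c-count is 2p ≠ 2p+k. So xy^2z ∉ L.
This is a contradiction; hence L is not regular.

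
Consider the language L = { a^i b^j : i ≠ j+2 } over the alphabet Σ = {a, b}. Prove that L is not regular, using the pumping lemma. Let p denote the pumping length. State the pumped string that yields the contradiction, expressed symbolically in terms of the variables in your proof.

Toward a contradiction, assume L is regular with pumping length p.
Choose w = a^p b^{p+p!-2}. Since p ≠ (p+p!-2)+2 = p+p!, w ∈ L; and |w| ≥ p.
The pumping lemma gives a decomposition w = xyz where |xy| ≤ p and y is nonempty.
Because |xy| ≤ p and w begins with p copies of a, we have y = a^k with 1 ≤ k ≤ p.
Since 1 ≤ k ≤ p, k divides p!; set t = 1 + p!/k. Then xy^t z has p + (p!/k)·k = p + p! copies of a. Now the a-count is p+p! and (b-count)+2 = (p+p!-2)+2 = p+p!, so i ≠ j+2 fails. So xy^t z = a^{p+p!} b^{p+p!-2} ∉ L.
This is a contradiction; hence L is not regular.

a^{p+p!} b^{p+p!-2}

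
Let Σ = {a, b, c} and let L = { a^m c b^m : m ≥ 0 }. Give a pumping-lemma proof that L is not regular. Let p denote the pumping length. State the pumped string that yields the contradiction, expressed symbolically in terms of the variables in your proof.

Assume L is regular; let p be its pumping constant.
Take w = a^p c b^p ∈ L with |w| = 2p+1 ≥ p.
By the pumping lemma, w = xyz with |xy| ≤ p and y is nonempty.
Since the first p symbols of w are all a's and |xy| ≤ p, y lies entirely in the leading a-block: y = a^k for some k with 1 ≤ k ≤ p.
Pump with i = 2: xy^2z = a^{p+k} c b^p, which would require p+k = p. But k ≥ 1, so xy^2z ∉ L.
This is a contradiction; hence L is not regular.

a^{p+k} c b^p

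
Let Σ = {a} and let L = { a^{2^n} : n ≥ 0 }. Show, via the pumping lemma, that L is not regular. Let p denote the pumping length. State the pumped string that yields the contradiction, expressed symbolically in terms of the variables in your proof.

Assume L is regular. Let p be the pumping length given by the pumping lemma.
Take w = a^{2^p} ∈ L with |w| = 2^p ≥ p.
The pumping lemma gives a decomposition w = xyz where |xy| ≤ p and |y| ≥ 1.
Then y = a^k for some k with 1 ≤ k ≤ p.
Pump with i = 2: xy^2z = a^{2^p+k}. Since 1 ≤ k ≤ p < 2^p, we have 2^p < 2^p+k < 2^{p+1}, so 2^p+k is not a power of 2. So xy^2z ∉ L.
Contradiction. Therefore L is not regular.

a^{2^p+k}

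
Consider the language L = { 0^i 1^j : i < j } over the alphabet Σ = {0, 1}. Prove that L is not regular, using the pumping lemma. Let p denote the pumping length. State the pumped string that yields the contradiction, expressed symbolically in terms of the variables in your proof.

Assume L is regular; let p be its pumping constant.
Choose w = 0^p 1^{p+1} ∈ L, with |w| = 2p+1 ≥ p.
Write w = xyz as guaranteed by the lemma, with |xy| ≤ p and |y| ≥ 1.
Since the first p symbols of w are all 0's and |xy| ≤ p, y lies entirely in the leading 0-block: y = 0^k for some k with 1 ≤ k ≤ p.
Consider xy^2z = 0^{p+k} 1^{p+1}. Since k ≥ 1, the 0-count p+k is at least p+1, so i < j fails; thus xy^2z ∉ L.
Contradiction. Therefore L is not regular.

0^{p+k} 1^{p+1}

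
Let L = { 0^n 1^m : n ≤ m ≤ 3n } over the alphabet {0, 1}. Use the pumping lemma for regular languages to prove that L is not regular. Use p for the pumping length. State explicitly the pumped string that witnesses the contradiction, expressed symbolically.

0^{p+k} 1^p

Assume L is regular; let p be its pumping constant.
Take w = 0^p 1^p ∈ L (since p ≤ p ≤ 3p), with |w| = 2p ≥ p.
Write w = xyz as guaranteed by the lemma, with |xy| ≤ p and y is nonempty.
Because |xy| ≤ p and w begins with p copies of 0, we have y = 0^k with 1 ≤ k ≤ p.
Pump with i = 2: xy^2z = 0^{p+k} 1^p. Now n = p+k > p = m, so the condition n ≤ m fails. Thus xy^2z ∉ L.
This is a contradiction; hence L is not regular.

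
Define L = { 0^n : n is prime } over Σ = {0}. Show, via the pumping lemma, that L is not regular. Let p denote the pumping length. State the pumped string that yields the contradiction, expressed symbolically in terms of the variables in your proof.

0^{q(1+k)}

Assume L is regular. Let p be the pumping length given by the pumping lemma.
Let q be a prime with q ≥ p+2 (infinitely many primes exist), and take w = 0^q ∈ L with |w| = q ≥ p.
The pumping lemma gives a decomposition w = xyz where |xy| ≤ p and |y| > 0.
Then y = 0^k for some k with 1 ≤ k ≤ p.
Since 1 ≤ k ≤ p, |xz| = q-k. Pump with i = q+1: |xy^{q+1}z| = (q-k)+(q+1)k = q+qk = q(1+k), which is composite (both factors ≥ 2). So xy^{q+1}z = 0^{q(1+k)} ∉ L.
This is a contradiction; hence L is not regular.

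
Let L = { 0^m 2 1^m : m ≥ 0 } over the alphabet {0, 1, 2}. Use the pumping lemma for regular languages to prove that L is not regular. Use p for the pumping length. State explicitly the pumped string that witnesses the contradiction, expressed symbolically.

Assume L is regular; let p be its pumping constant.
Take w = 0^p 2 1^p ∈ L with |w| = 2p+1 ≥ p.
The pumping lemma gives a decomposition w = xyz where |xy| ≤ p and |y| ≥ 1.
Because |xy| ≤ p and w begins with p copies of 0, we have y = 0^k with 1 ≤ k ≤ p.
Pump with i = 2: xy^2z = 0^{p+k} 2 1^p, which would require p+k = p. But k ≥ 1, so xy^2z ∉ L.
Contradiction. Therefore L is not regular.

0^{p+k} 2 1^p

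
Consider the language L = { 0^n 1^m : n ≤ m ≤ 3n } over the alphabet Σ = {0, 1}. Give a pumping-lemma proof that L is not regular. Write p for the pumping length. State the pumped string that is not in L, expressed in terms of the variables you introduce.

Assume L is regular. Let p be the pumping length given by the pumping lemma.
Take w = 0^p 1^p ∈ L (since p ≤ p ≤ 3p), with |w| = 2p ≥ p.
Write w = xyz as guaranteed by the lemma, with |xy| ≤ p and |y| ≥ 1.
Because |xy| ≤ p and w begins with p copies of 0, we have y = 0^k with 1 ≤ k ≤ p.
Pump with i = 2: xy^2z = 0^{p+k} 1^p. Now n = p+k > p = m, so the condition n ≤ m fails. Thus xy^2z ∉ L.
This is a contradiction; hence L is not regular.

0^{p+k} 1^p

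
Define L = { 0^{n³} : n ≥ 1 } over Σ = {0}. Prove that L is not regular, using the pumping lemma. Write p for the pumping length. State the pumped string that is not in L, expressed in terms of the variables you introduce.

0^{p³+k}

Toward a contradiction, assume L is regular with pumping length p.
Take w = 0^{p³} ∈ L with |w| = p³ ≥ p.
By the pumping lemma, w = xyz with |xy| ≤ p and |y| > 0.
Then y = 0^k for some k with 1 ≤ k ≤ p.
Pump with i = 2: xy^2z = 0^{p³+k}. Since 1 ≤ k ≤ p, p³ < p³+k ≤ p³+p < p³+3p²+3p+1 = (p+1)³, so p³+k is not a perfect cube. So xy^2z ∉ L.
Contradiction. Therefore L is not regular.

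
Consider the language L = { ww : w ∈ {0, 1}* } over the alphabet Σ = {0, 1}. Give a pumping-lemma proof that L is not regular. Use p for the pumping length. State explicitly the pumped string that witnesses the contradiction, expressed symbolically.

0^{p+k} 1^p 0^p 1^p

Suppose for contradiction that L is regular, and let p be the pumping length.
Take w = 0^p 1^p 0^p 1^p = uu where u = 0^p1^p; then w ∈ L and |w| = 4p ≥ p.
By the pumping lemma, w = xyz with |xy| ≤ p and |y| ≥ 1.
Because |xy| ≤ p and w begins with p copies of 0, we have y = 0^k with 1 ≤ k ≤ p.
Pump with i = 2: xy^2z = 0^{p+k} 1^p 0^p 1^p, of length 4p+k. Suppose this equals vv. The string starts with 0 and ends with 1, so v does too; thus the boundary between the two copies of v is a 1→0 transition. There is exactly one such transition, at position 2p+k, so |v| = 2p+k and |vv| = 4p+2k ≠ 4p+k since k ≥ 1. So xy^2z ∉ L.
This is a contradiction; hence L is not regular.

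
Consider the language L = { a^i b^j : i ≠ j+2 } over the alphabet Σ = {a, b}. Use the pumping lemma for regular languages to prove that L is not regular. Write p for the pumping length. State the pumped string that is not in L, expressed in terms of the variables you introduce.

Assume L is regular. Let p be the pumping length given by the pumping lemma.
Choose w = a^p b^{p+p!-2}. Since p ≠ (p+p!-2)+2 = p+p!, w ∈ L; and |w| ≥ p.
By the pumping lemma, w = xyz with |xy| ≤ p and |y| > 0.
Because |xy| ≤ p and w begins with p copies of a, we have y = a^k with 1 ≤ k ≤ p.
Since 1 ≤ k ≤ p, k divides p!; set t = 1 + p!/k. Then xy^t z has p + (p!/k)·k = p + p! copies of a. Now the a-count is p+p! and (b-count)+2 = (p+p!-2)+2 = p+p!, so i ≠ j+2 fails. So xy^t z = a^{p+p!} b^{p+p!-2} ∉ L.
This contradicts the pumping lemma, so L is not regular.

a^{p+p!} b^{p+p!-2}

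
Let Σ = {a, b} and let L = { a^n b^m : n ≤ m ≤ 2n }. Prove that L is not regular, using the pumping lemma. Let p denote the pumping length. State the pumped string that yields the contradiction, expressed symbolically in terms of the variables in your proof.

a^{p+k} b^p

Assume L is regular; let p be its pumping constant.
Take w = a^p b^p ∈ L (since p ≤ p ≤ 2p), with |w| = 2p ≥ p.
By the pumping lemma, w = xyz with |xy| ≤ p and y is nonempty.
The first p characters of w are a's, so xy (and hence y) consists only of a's. Write y = a^k, 1 ≤ k ≤ p.
Pump with i = 2: xy^2z = a^{p+k} b^p. Now n = p+k > p = m, so the condition n ≤ m fails. Thus xy^2z ∉ L.
This is a contradiction; hence L is not regular.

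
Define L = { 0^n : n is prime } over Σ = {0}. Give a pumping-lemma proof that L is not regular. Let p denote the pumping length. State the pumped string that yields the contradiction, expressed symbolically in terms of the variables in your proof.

Assume L is regular; let p be its pumping constant.
Let q be a prime with q ≥ p+2 (infinitely many primes exist), and take w = 0^q ∈ L with |w| = q ≥ p.
By the pumping lemma, w = xyz with |xy| ≤ p and y is nonempty.
Then y = 0^k for some k with 1 ≤ k ≤ p.
Since 1 ≤ k ≤ p, |xz| = q-k. Pump with i = q+1: |xy^{q+1}z| = (q-k)+(q+1)k = q+qk = q(1+k), which is composite (both factors ≥ 2). So xy^{q+1}z = 0^{q(1+k)} ∉ L.
Contradiction. Therefore L is not regular.

0^{q(1+k)}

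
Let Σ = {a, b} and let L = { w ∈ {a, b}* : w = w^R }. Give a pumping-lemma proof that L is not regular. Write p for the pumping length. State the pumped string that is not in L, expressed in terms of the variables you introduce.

a^{p+k} b a^p

Assume L is regular. Let p be the pumping length given by the pumping lemma.
Take w = a^p b a^p, a palindrome of length 2p+1 ≥ p.
The pumping lemma gives a decomposition w = xyz where |xy| ≤ p and y is nonempty.
Because |xy| ≤ p and w begins with p copies of a, we have y = a^k with 1 ≤ k ≤ p.
Pump with i = 2: xy^2z = a^{p+k} b a^p. Its reverse is a^p b a^{p+k}, which differs from xy^2z since k ≥ 1. So xy^2z is not a palindrome and xy^2z ∉ L.
This is a contradiction; hence L is not regular.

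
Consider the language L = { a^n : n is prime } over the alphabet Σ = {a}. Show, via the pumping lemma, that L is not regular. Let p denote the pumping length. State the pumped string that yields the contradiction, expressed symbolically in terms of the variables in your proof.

Assume L is regular. Let p be the pumping length given by the pumping lemma.
Let q be a prime with q ≥ p+2 (infinitely many primes exist), and take w = a^q ∈ L with |w| = q ≥ p.
Write w = xyz as guaranteed by the lemma, with |xy| ≤ p and |y| ≥ 1.
Then y = a^k for some k with 1 ≤ k ≤ p.
Since 1 ≤ k ≤ p, |xz| = q-k. Pump with i = q+1: |xy^{q+1}z| = (q-k)+(q+1)k = q+qk = q(1+k), which is composite (both factors ≥ 2). So xy^{q+1}z = a^{q(1+k)} ∉ L.
Contradiction. Therefore L is not regular.

a^{q(1+k)}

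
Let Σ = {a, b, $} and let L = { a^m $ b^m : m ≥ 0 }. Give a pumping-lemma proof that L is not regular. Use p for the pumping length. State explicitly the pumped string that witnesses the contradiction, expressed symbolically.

a^{p+k} $ b^p

Assume L is regular; let p be its pumping constant.
Take w = a^p $ b^p ∈ L with |w| = 2p+1 ≥ p.
Write w = xyz as guaranteed by the lemma, with |xy| ≤ p and |y| > 0.
Since the first p symbols of w are all a's and |xy| ≤ p, y lies entirely in the leading a-block: y = a^k for some k with 1 ≤ k ≤ p.
Pump with i = 2: xy^2z = a^{p+k} $ b^p, which would require p+k = p. But k ≥ 1, so xy^2z ∉ L.
Contradiction. Therefore L is not regular.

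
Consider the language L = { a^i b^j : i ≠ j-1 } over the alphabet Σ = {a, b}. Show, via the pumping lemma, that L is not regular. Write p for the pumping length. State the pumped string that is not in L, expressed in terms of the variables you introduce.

Assume L is regular; let p be its pumping constant.
Choose w = a^p b^{p+p!+1}. Since p ≠ (p+p!+1)-1 = p+p!, w ∈ L; and |w| ≥ p.
The pumping lemma gives a decomposition w = xyz where |xy| ≤ p and y is nonempty.
The first p characters of w are a's, so xy (and hence y) consists only of a's. Write y = a^k, 1 ≤ k ≤ p.
Since 1 ≤ k ≤ p, k divides p!; set t = 1 + p!/k. Then xy^t z has p + (p!/k)·k = p + p! copies of a. Now the a-count is p+p! and (b-count)-1 = (p+p!+1)-1 = p+p!, so i ≠ j-1 fails. So xy^t z = a^{p+p!} b^{p+p!+1} ∉ L.
Contradiction. Therefore L is not regular.

a^{p+p!} b^{p+p!+1}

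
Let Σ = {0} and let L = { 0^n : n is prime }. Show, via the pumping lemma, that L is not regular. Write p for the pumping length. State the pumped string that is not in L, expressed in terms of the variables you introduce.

0^{q(1+k)}

Assume L is regular. Let p be the pumping length given by the pumping lemma.
Let q be a prime with q ≥ p+2 (infinitely many primes exist), and take w = 0^q ∈ L with |w| = q ≥ p.
Write w = xyz as guaranteed by the lemma, with |xy| ≤ p and y is nonempty.
Then y = 0^k for some k with 1 ≤ k ≤ p.
Since 1 ≤ k ≤ p, |xz| = q-k. Pump with i = q+1: |xy^{q+1}z| = (q-k)+(q+1)k = q+qk = q(1+k), which is composite (both factors ≥ 2). So xy^{q+1}z = 0^{q(1+k)} ∉ L.
This contradicts the pumping lemma, so L is not regular.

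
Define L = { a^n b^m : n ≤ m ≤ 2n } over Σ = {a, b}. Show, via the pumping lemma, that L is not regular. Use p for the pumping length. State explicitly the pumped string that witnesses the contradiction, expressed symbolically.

a^{p+k} b^p

Assume L is regular; let p be its pumping constant.
Take w = a^p b^p ∈ L (since p ≤ p ≤ 2p), with |w| = 2p ≥ p.
The pumping lemma gives a decomposition w = xyz where |xy| ≤ p and y is nonempty.
The first p characters of w are a's, so xy (and hence y) consists only of a's. Write y = a^k, 1 ≤ k ≤ p.
Pump with i = 2: xy^2z = a^{p+k} b^p. Now n = p+k > p = m, so the condition n ≤ m fails. Thus xy^2z ∉ L.
This is a contradiction; hence L is not regular.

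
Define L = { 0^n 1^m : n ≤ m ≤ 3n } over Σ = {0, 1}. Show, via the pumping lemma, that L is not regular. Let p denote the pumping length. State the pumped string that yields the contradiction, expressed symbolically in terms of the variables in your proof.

Suppose for contradiction that L is regular, and let p be the pumping length.
Take w = 0^p 1^p ∈ L (since p ≤ p ≤ 3p), with |w| = 2p ≥ p.
The pumping lemma gives a decomposition w = xyz where |xy| ≤ p and |y| ≥ 1.
Since the first p symbols of w are all 0's and |xy| ≤ p, y lies entirely in the leading 0-block: y = 0^k for some k with 1 ≤ k ≤ p.
Pump with i = 2: xy^2z = 0^{p+k} 1^p. Now n = p+k > p = m, so the condition n ≤ m fails. Thus xy^2z ∉ L.
This is a contradiction; hence L is not regular.

0^{p+k} 1^p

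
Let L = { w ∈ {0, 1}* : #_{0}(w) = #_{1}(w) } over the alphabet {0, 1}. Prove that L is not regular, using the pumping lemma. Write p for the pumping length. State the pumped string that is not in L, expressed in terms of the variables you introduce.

0^{p+k} 1^p

Suppose for contradiction that L is regular, and let p be the pumping length.
Choose w = 0^p 1^p ∈ L with |w| = 2p ≥ p.
By the pumping lemma, w = xyz with |xy| ≤ p and |y| ≥ 1.
Because |xy| ≤ p and w begins with p copies of 0, we have y = 0^k with 1 ≤ k ≤ p.
Pump with i = 2: xy^2z = 0^{p+k} 1^p has p+k occurrences of 0 but only p of 1. Since k ≥ 1 the counts differ, so xy^2z ∉ L.
This is a contradiction; hence L is not regular.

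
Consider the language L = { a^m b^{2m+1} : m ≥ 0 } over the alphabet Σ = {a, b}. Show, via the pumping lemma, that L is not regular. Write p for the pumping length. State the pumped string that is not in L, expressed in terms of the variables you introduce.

Assume L is regular; let p be its pumping constant.
Take w = a^p b^{2p+1}. Then w ∈ L and |w| = 3p+1 ≥ p.
The pumping lemma gives a decomposition w = xyz where |xy| ≤ p and |y| > 0.
Because |xy| ≤ p and w begins with p copies of a, we have y = a^k with 1 ≤ k ≤ p.
Pump with i = 2: xy^2z = a^{p+k} b^{2p+1}. For this to lie in L we would need 2p+1 = 2(p+k)+1, which forces k = 0. But k ≥ 1, so xy^2z ∉ L.
This is a contradiction; hence L is not regular.

a^{p+k} b^{2p+1}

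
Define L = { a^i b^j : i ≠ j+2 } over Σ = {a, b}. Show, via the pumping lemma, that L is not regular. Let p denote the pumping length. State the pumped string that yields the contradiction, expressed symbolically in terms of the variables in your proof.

Toward a contradiction, assume L is regular with pumping length p.
Choose w = a^p b^{p+p!-2}. Since p ≠ (p+p!-2)+2 = p+p!, w ∈ L; and |w| ≥ p.
Write w = xyz as guaranteed by the lemma, with |xy| ≤ p and y is nonempty.
Because |xy| ≤ p and w begins with p copies of a, we have y = a^k with 1 ≤ k ≤ p.
Since 1 ≤ k ≤ p, k divides p!; set t = 1 + p!/k. Then xy^t z has p + (p!/k)·k = p + p! copies of a. Now the a-count is p+p! and (b-count)+2 = (p+p!-2)+2 = p+p!, so i ≠ j+2 fails. So xy^t z = a^{p+p!} b^{p+p!-2} ∉ L.
Contradiction. Therefore L is not regular.

a^{p+p!} b^{p+p!-2}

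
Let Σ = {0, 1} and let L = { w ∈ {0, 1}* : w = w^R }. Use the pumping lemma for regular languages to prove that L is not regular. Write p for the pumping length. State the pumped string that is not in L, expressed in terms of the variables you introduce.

0^{p+k} 1 0^p

Assume L is regular; let p be its pumping constant.
Take w = 0^p 1 0^p, a palindrome of length 2p+1 ≥ p.
By the pumping lemma, w = xyz with |xy| ≤ p and y is nonempty.
The first p characters of w are 0's, so xy (and hence y) consists only of 0's. Write y = 0^k, 1 ≤ k ≤ p.
Pump with i = 2: xy^2z = 0^{p+k} 1 0^p. Its reverse is 0^p 1 0^{p+k}, which differs from xy^2z since k ≥ 1. So xy^2z is not a palindrome and xy^2z ∉ L.
This is a contradiction; hence L is not regular.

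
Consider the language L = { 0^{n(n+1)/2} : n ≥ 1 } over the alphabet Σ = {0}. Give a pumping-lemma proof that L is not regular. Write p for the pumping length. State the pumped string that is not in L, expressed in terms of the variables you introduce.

Assume L is regular. Let p be the pumping length given by the pumping lemma.
Take w = 0^{p(p+1)/2} ∈ L with |w| = p(p+1)/2 ≥ p.
The pumping lemma gives a decomposition w = xyz where |xy| ≤ p and y is nonempty.
Then y = 0^k for some k with 1 ≤ k ≤ p.
Pump with i = 2: xy^2z = 0^{p(p+1)/2+k}. Since 1 ≤ k ≤ p, p(p+1)/2 < p(p+1)/2+k ≤ p(p+1)/2+p < (p+1)(p+2)/2, so p(p+1)/2+k is strictly between consecutive triangular numbers. So xy^2z ∉ L.
This contradicts the pumping lemma, so L is not regular.

0^{p(p+1)/2+k}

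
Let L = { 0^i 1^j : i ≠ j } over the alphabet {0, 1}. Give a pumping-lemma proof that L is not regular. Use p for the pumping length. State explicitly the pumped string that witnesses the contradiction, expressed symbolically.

0^{p+p!} 1^{p+p!}

Suppose for contradiction that L is regular, and let p be the pumping length.
Choose w = 0^p 1^{p+p!}. Since p ≠ p+p!, w ∈ L; and |w| ≥ p.
The pumping lemma gives a decomposition w = xyz where |xy| ≤ p and |y| ≥ 1.
Since the first p symbols of w are all 0's and |xy| ≤ p, y lies entirely in the leading 0-block: y = 0^k for some k with 1 ≤ k ≤ p.
Since 1 ≤ k ≤ p, k divides p!; set t = 1 + p!/k. Then xy^t z has p + (p!/k)·k = p + p! copies of 0. Now the 0-count equals the 1-count, so i ≠ j fails. So xy^t z = 0^{p+p!} 1^{p+p!} ∉ L.
This is a contradiction; hence L is not regular.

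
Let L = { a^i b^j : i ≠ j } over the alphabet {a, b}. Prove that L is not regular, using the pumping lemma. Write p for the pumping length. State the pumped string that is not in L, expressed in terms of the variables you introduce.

a^{p+p!} b^{p+p!}

Suppose for contradiction that L is regular, and let p be the pumping length.
Choose w = a^p b^{p+p!}. Since p ≠ p+p!, w ∈ L; and |w| ≥ p.
By the pumping lemma, w = xyz with |xy| ≤ p and |y| > 0.
Because |xy| ≤ p and w begins with p copies of a, we have y = a^k with 1 ≤ k ≤ p.
Since 1 ≤ k ≤ p, k divides p!; set t = 1 + p!/k. Then xy^t z has p + (p!/k)·k = p + p! copies of a. Now the a-count equals the b-count, so i ≠ j fails. So xy^t z = a^{p+p!} b^{p+p!} ∉ L.
Contradiction. Therefore L is not regular.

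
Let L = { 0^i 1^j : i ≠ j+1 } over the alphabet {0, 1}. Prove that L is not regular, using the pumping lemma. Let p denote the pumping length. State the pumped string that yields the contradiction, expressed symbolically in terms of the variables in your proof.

0^{p+p!} 1^{p+p!-1}

Assume L is regular; let p be its pumping constant.
Choose w = 0^p 1^{p+p!-1}. Since p ≠ (p+p!-1)+1 = p+p!, w ∈ L; and |w| ≥ p.
By the pumping lemma, w = xyz with |xy| ≤ p and |y| > 0.
Since the first p symbols of w are all 0's and |xy| ≤ p, y lies entirely in the leading 0-block: y = 0^k for some k with 1 ≤ k ≤ p.
Since 1 ≤ k ≤ p, k divides p!; set t = 1 + p!/k. Then xy^t z has p + (p!/k)·k = p + p! copies of 0. Now the 0-count is p+p! and (1-count)+1 = (p+p!-1)+1 = p+p!, so i ≠ j+1 fails. So xy^t z = 0^{p+p!} 1^{p+p!-1} ∉ L.
Contradiction. Therefore L is not regular.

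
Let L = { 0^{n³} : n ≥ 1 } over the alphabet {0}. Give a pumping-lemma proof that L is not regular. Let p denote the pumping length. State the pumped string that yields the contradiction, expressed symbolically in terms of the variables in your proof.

0^{p³+k}

Assume L is regular; let p be its pumping constant.
Take w = 0^{p³} ∈ L with |w| = p³ ≥ p.
Write w = xyz as guaranteed by the lemma, with |xy| ≤ p and |y| ≥ 1.
Then y = 0^k for some k with 1 ≤ k ≤ p.
Pump with i = 2: xy^2z = 0^{p³+k}. Since 1 ≤ k ≤ p, p³ < p³+k ≤ p³+p < p³+3p²+3p+1 = (p+1)³, so p³+k is not a perfect cube. So xy^2z ∉ L.
Contradiction. Therefore L is not regular.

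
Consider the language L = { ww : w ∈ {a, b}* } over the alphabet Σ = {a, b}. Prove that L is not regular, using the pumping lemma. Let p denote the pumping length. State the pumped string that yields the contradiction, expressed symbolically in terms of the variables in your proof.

Assume L is regular. Let p be the pumping length given by the pumping lemma.
Take w = a^p b^p a^p b^p = uu where u = a^pb^p; then w ∈ L and |w| = 4p ≥ p.
Write w = xyz as guaranteed by the lemma, with |xy| ≤ p and y is nonempty.
Because |xy| ≤ p and w begins with p copies of a, we have y = a^k with 1 ≤ k ≤ p.
Pump with i = 2: xy^2z = a^{p+k} b^p a^p b^p, of length 4p+k. Suppose this equals vv. The string starts with a and ends with b, so v does too; thus the boundary between the two copies of v is a b→a transition. There is exactly one such transition, at position 2p+k, so |v| = 2p+k and |vv| = 4p+2k ≠ 4p+k since k ≥ 1. So xy^2z ∉ L.
This contradicts the pumping lemma, so L is not regular.

a^{p+k} b^p a^p b^p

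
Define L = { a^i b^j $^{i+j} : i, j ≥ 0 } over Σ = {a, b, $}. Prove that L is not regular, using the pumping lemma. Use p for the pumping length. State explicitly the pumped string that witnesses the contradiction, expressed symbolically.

a^{p+k} b^p $^{2p}

Assume L is regular. Let p be the pumping length given by the pumping lemma.
Take w = a^p b^p $^{2p} ∈ L (with i=j=p, i+j=2p), |w| = 4p ≥ p.
By the pumping lemma, w = xyz with |xy| ≤ p and |y| > 0.
The first p characters of w are a's, so xy (and hence y) consists only of a's. Write y = a^k, 1 ≤ k ≤ p.
Consider xy^2z = a^{p+k} b^p $^{2p}. Now the a- and b-counts sum to 2p+k, but the $-count is 2p ≠ 2p+k. So xy^2z ∉ L.
This is a contradiction; hence L is not regular.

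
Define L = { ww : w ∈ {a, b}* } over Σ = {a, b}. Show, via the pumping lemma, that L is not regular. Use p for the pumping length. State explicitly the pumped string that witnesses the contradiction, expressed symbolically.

Toward a contradiction, assume L is regular with pumping length p.
Take w = a^p b^p a^p b^p = uu where u = a^pb^p; then w ∈ L and |w| = 4p ≥ p.
The pumping lemma gives a decomposition w = xyz where |xy| ≤ p and y is nonempty.
The first p characters of w are a's, so xy (and hence y) consists only of a's. Write y = a^k, 1 ≤ k ≤ p.
Pump with i = 2: xy^2z = a^{p+k} b^p a^p b^p, of length 4p+k. Suppose this equals vv. The string starts with a and ends with b, so v does too; thus the boundary between the two copies of v is a b→a transition. There is exactly one such transition, at position 2p+k, so |v| = 2p+k and |vv| = 4p+2k ≠ 4p+k since k ≥ 1. So xy^2z ∉ L.
This contradicts the pumping lemma, so L is not regular.

a^{p+k} b^p a^p b^p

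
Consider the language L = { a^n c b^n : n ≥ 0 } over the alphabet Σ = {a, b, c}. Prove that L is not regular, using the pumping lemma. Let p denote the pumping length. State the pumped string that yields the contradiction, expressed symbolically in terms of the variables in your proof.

a^{p+k} c b^p

Suppose for contradiction that L is regular, and let p be the pumping length.
Take w = a^p c b^p ∈ L with |w| = 2p+1 ≥ p.
The pumping lemma gives a decomposition w = xyz where |xy| ≤ p and |y| > 0.
The first p characters of w are a's, so xy (and hence y) consists only of a's. Write y = a^k, 1 ≤ k ≤ p.
Pump with i = 2: xy^2z = a^{p+k} c b^p, which would require p+k = p. But k ≥ 1, so xy^2z ∉ L.
This contradicts the pumping lemma, so L is not regular.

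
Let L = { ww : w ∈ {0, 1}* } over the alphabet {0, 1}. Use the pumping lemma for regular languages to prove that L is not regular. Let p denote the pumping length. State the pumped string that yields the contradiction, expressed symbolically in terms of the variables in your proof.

Assume L is regular; let p be its pumping constant.
Take w = 0^p 1^p 0^p 1^p = uu where u = 0^p1^p; then w ∈ L and |w| = 4p ≥ p.
The pumping lemma gives a decomposition w = xyz where |xy| ≤ p and |y| > 0.
Because |xy| ≤ p and w begins with p copies of 0, we have y = 0^k with 1 ≤ k ≤ p.
Pump with i = 2: xy^2z = 0^{p+k} 1^p 0^p 1^p, of length 4p+k. Suppose this equals vv. The string starts with 0 and ends with 1, so v does too; thus the boundary between the two copies of v is a 1→0 transition. There is exactly one such transition, at position 2p+k, so |v| = 2p+k and |vv| = 4p+2k ≠ 4p+k since k ≥ 1. So xy^2z ∉ L.
Contradiction. Therefore L is not regular.

0^{p+k} 1^p 0^p 1^p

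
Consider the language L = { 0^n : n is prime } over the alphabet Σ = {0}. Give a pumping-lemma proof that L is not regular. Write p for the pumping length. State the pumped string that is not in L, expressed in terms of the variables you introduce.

Assume L is regular. Let p be the pumping length given by the pumping lemma.
Let q be a prime with q ≥ p+2 (infinitely many primes exist), and take w = 0^q ∈ L with |w| = q ≥ p.
Write w = xyz as guaranteed by the lemma, with |xy| ≤ p and y is nonempty.
Then y = 0^k for some k with 1 ≤ k ≤ p.
Since 1 ≤ k ≤ p, |xz| = q-k. Pump with i = q+1: |xy^{q+1}z| = (q-k)+(q+1)k = q+qk = q(1+k), which is composite (both factors ≥ 2). So xy^{q+1}z = 0^{q(1+k)} ∉ L.
This contradicts the pumping lemma, so L is not regular.

0^{q(1+k)}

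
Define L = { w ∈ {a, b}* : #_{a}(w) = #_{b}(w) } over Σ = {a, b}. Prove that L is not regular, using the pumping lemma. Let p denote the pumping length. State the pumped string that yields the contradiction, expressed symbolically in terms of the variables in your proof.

a^{p+k} b^p

Toward a contradiction, assume L is regular with pumping length p.
Choose w = a^p b^p ∈ L with |w| = 2p ≥ p.
Write w = xyz as guaranteed by the lemma, with |xy| ≤ p and |y| ≥ 1.
The first p characters of w are a's, so xy (and hence y) consists only of a's. Write y = a^k, 1 ≤ k ≤ p.
Pump with i = 2: xy^2z = a^{p+k} b^p has p+k occurrences of a but only p of b. Since k ≥ 1 the counts differ, so xy^2z ∉ L.
This is a contradiction; hence L is not regular.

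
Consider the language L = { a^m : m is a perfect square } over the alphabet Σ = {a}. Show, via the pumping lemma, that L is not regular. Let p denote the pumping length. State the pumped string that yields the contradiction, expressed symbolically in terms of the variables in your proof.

Suppose for contradiction that L is regular, and let p be the pumping length.
Take w = a^{p²} ∈ L with |w| = p² ≥ p.
Write w = xyz as guaranteed by the lemma, with |xy| ≤ p and y is nonempty.
Then y = a^k for some k with 1 ≤ k ≤ p.
Pump with i = 2: xy^2z = a^{p²+k}. Since 1 ≤ k ≤ p, p² < p²+k ≤ p²+p < (p+1)², so p²+k lies strictly between consecutive squares and is not a perfect square. So xy^2z ∉ L.
This contradicts the pumping lemma, so L is not regular.

a^{p²+k}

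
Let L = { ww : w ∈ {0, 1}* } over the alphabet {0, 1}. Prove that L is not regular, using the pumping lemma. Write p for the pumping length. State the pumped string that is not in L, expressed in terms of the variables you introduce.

Assume L is regular; let p be its pumping constant.
Take w = 0^p 1^p 0^p 1^p = uu where u = 0^p1^p; then w ∈ L and |w| = 4p ≥ p.
By the pumping lemma, w = xyz with |xy| ≤ p and |y| ≥ 1.
The first p characters of w are 0's, so xy (and hence y) consists only of 0's. Write y = 0^k, 1 ≤ k ≤ p.
Pump with i = 2: xy^2z = 0^{p+k} 1^p 0^p 1^p, of length 4p+k. Suppose this equals vv. The string starts with 0 and ends with 1, so v does too; thus the boundary between the two copies of v is a 1→0 transition. There is exactly one such transition, at position 2p+k, so |v| = 2p+k and |vv| = 4p+2k ≠ 4p+k since k ≥ 1. So xy^2z ∉ L.
This is a contradiction; hence L is not regular.

0^{p+k} 1^p 0^p 1^p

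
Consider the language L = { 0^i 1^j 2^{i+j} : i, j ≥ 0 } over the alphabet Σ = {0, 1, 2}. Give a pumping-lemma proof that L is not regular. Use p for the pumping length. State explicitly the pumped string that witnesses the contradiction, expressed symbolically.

Toward a contradiction, assume L is regular with pumping length p.
Take w = 0^p 1^p 2^{2p} ∈ L (with i=j=p, i+j=2p), |w| = 4p ≥ p.
The pumping lemma gives a decomposition w = xyz where |xy| ≤ p and |y| ≥ 1.
The first p characters of w are 0's, so xy (and hence y) consists only of 0's. Write y = 0^k, 1 ≤ k ≤ p.
Consider xy^2z = 0^{p+k} 1^p 2^{2p}. Now the 0- and 1-counts sum to 2p+k, but the 2-count is 2p ≠ 2p+k. So xy^2z ∉ L.
This is a contradiction; hence L is not regular.

0^{p+k} 1^p 2^{2p}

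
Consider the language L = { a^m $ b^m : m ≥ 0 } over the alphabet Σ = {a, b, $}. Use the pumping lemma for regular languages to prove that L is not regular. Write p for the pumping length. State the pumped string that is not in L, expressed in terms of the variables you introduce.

a^{p+k} $ b^p

Suppose for contradiction that L is regular, and let p be the pumping length.
Take w = a^p $ b^p ∈ L with |w| = 2p+1 ≥ p.
Write w = xyz as guaranteed by the lemma, with |xy| ≤ p and |y| ≥ 1.
Because |xy| ≤ p and w begins with p copies of a, we have y = a^k with 1 ≤ k ≤ p.
Pump with i = 2: xy^2z = a^{p+k} $ b^p, which would require p+k = p. But k ≥ 1, so xy^2z ∉ L.
This is a contradiction; hence L is not regular.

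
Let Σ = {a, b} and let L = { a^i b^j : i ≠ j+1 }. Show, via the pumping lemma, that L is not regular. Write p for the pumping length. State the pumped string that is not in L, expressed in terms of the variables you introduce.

Suppose for contradiction that L is regular, and let p be the pumping length.
Choose w = a^p b^{p+p!-1}. Since p ≠ (p+p!-1)+1 = p+p!, w ∈ L; and |w| ≥ p.
The pumping lemma gives a decomposition w = xyz where |xy| ≤ p and |y| ≥ 1.
Because |xy| ≤ p and w begins with p copies of a, we have y = a^k with 1 ≤ k ≤ p.
Since 1 ≤ k ≤ p, k divides p!; set t = 1 + p!/k. Then xy^t z has p + (p!/k)·k = p + p! copies of a. Now the a-count is p+p! and (b-count)+1 = (p+p!-1)+1 = p+p!, so i ≠ j+1 fails. So xy^t z = a^{p+p!} b^{p+p!-1} ∉ L.
This contradicts the pumping lemma, so L is not regular.

a^{p+p!} b^{p+p!-1}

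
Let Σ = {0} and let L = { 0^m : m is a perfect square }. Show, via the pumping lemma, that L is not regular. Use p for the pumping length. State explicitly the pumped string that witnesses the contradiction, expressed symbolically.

0^{p²+k}

Assume L is regular; let p be its pumping constant.
Take w = 0^{p²} ∈ L with |w| = p² ≥ p.
Write w = xyz as guaranteed by the lemma, with |xy| ≤ p and y is nonempty.
Then y = 0^k for some k with 1 ≤ k ≤ p.
Pump with i = 2: xy^2z = 0^{p²+k}. Since 1 ≤ k ≤ p, p² < p²+k ≤ p²+p < (p+1)², so p²+k lies strictly between consecutive squares and is not a perfect square. So xy^2z ∉ L.
This contradicts the pumping lemma, so L is not regular.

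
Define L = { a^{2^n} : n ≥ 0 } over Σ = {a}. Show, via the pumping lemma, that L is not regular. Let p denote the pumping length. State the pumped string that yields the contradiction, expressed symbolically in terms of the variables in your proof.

a^{2^p+k}

Assume L is regular. Let p be the pumping length given by the pumping lemma.
Take w = a^{2^p} ∈ L with |w| = 2^p ≥ p.
The pumping lemma gives a decomposition w = xyz where |xy| ≤ p and y is nonempty.
Then y = a^k for some k with 1 ≤ k ≤ p.
Pump with i = 2: xy^2z = a^{2^p+k}. Since 1 ≤ k ≤ p < 2^p, we have 2^p < 2^p+k < 2^{p+1}, so 2^p+k is not a power of 2. So xy^2z ∉ L.
This is a contradiction; hence L is not regular.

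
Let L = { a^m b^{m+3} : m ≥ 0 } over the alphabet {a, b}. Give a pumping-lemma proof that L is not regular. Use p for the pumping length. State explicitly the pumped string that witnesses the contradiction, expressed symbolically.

Suppose for contradiction that L is regular, and let p be the pumping length.
Take w = a^p b^{p+3}. Then w ∈ L and |w| = 2p+3 ≥ p.
By the pumping lemma, w = xyz with |xy| ≤ p and |y| ≥ 1.
The first p characters of w are a's, so xy (and hence y) consists only of a's. Write y = a^k, 1 ≤ k ≤ p.
Pump with i = 2: xy^2z = a^{p+k} b^{p+3}. For this to lie in L we would need p+3 = (p+k)+3, which forces k = 0. But k ≥ 1, so xy^2z ∉ L.
Contradiction. Therefore L is not regular.

a^{p+k} b^{p+3}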